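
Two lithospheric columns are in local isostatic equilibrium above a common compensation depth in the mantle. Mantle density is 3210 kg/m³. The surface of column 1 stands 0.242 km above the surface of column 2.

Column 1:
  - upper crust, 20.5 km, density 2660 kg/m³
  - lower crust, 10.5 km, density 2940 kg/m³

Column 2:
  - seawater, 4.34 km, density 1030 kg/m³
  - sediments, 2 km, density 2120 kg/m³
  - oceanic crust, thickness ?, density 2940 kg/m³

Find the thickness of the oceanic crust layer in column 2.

6.27 km

Take the compensation level at the base of the deeper column (depth z_c below the surface of column 1) and equate Σ ρ_i t_i down to z_c; mantle fills any gap and the z_c terms cancel.
Column 1: 20.5×2660 + 10.5×2940 + (z_c − 31)×3210
Column 2: 0.242×0 + 4.34×1030 + 2×2120 + x×2940 + (z_c − 0.242 − 6.34 − x)×3210
The z_c×3210 term appears on both sides and cancels. Collect the known terms of each column as K = Σ(ρt)_known − 3210 × (depth of known layers): K_1 = 85400 − 3210×31 = −14110; K_2 = 8710.2 − 3210×(0.242 + 6.34) = −12418.02.
Balance: K_1 = K_2 − x×(3210 − 2940), so x = (K_2 − K_1)/(3210 − 2940) = 1691.98/270 = 6.27 km.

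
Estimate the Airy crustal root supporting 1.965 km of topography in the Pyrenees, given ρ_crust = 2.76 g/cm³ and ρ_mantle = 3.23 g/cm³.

11.5 km

By Archimedes' principle applied to the lithosphere: the weight of the topography is balanced by the buoyancy of the root, ρ_c h = (ρ_m − ρ_c) r.
r = h · ρ_c / (ρ_m − ρ_c) = 1.965 km × 2.76 / (3.23 − 2.76) = 11.5 km.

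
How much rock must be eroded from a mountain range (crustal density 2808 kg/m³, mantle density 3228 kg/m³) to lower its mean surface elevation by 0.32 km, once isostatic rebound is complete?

Net drop Δ = e − u = e − e ρ_c/ρ_m = e (ρ_m − ρ_c)/ρ_m.
e = Δ ρ_m/(ρ_m − ρ_c) = 0.32 km × 3228/420 = 2.46 km.

2.46 km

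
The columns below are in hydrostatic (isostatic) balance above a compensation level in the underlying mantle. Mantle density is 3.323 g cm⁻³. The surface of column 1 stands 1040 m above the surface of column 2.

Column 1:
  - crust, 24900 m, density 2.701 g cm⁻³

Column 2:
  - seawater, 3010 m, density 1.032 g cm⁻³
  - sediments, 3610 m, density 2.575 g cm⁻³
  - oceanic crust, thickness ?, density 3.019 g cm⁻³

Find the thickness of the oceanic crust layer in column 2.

Take the compensation level at the base of the deeper column (depth z_c below the surface of column 1) and equate Σ ρ_i t_i down to z_c; mantle fills any gap and the z_c terms cancel.
Column 1: 24900×2.701 + (z_c − 24900)×3.323
Column 2: 1040×0 + 3010×1.032 + 3610×2.575 + x×3.019 + (z_c − 1040 − 6620 − x)×3.323
The z_c×3.323 term appears on both sides and cancels. Collect the known terms of each column as K = Σ(ρt)_known − 3.323 × (depth of known layers): K_1 = 67254.9 − 3.323×24900 = −15487.8; K_2 = 12402.07 − 3.323×(1040 + 6620) = −13052.11.
Balance: K_1 = K_2 − x×(3.323 − 3.019), so x = (K_2 − K_1)/(3.323 − 3.019) = 2435.69/0.304 = 8010 m.

8010 m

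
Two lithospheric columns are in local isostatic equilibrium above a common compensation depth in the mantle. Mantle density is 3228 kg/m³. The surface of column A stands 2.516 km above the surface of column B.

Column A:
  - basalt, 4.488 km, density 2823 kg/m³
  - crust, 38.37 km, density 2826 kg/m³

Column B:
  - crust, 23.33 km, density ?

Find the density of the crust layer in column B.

2840 kg/m³

Take the compensation level at the base of the deeper column (depth z_c below the surface of column A) and equate Σ ρ_i t_i down to z_c; mantle fills any gap and the z_c terms cancel.
Column A: 4.488×2823 + 38.37×2826 + (z_c − 42.858)×3228
Column B: 2.516×0 + 23.33×ρ + (z_c − 2.516 − 23.33)×3228
The z_c×3228 term appears on both sides and cancels. Collect the known terms of each column as K = Σ(ρt)_known − 3228 × (depth of known layers): K_A = 121103.244 − 3228×42.858 = −17242.38; K_B = 0 − 3228×(2.516 + 23.33) = −83430.888.
Balance: K_A = K_B + 23.33×ρ, so ρ = (K_A − K_B)/23.33 = 66188.5/23.33 = 2840 kg/m³.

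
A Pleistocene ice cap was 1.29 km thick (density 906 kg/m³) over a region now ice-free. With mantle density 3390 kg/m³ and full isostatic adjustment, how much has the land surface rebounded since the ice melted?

0.345 km

Removing the load lets mantle flow back in; uplift u satisfies ρ_ice t = ρ_m u.
u = t ρ_ice/ρ_m = 1.29 km × 906/3390 = 0.345 km.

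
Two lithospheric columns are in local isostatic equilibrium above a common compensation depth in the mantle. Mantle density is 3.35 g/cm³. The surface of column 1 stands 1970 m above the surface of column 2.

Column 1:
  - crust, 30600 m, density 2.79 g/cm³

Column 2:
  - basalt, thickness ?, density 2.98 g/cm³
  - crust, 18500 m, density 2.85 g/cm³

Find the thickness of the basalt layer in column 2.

Take the compensation level at the base of the deeper column (depth z_c below the surface of column 1) and equate Σ ρ_i t_i down to z_c; mantle fills any gap and the z_c terms cancel.
Column 1: 30600×2.79 + (z_c − 30600)×3.35
Column 2: 1970×0 + x×2.98 + 18500×2.85 + (z_c − 1970 − 18500 − x)×3.35
The z_c×3.35 term appears on both sides and cancels. Collect the known terms of each column as K = Σ(ρt)_known − 3.35 × (depth of known layers): K_1 = 85374 − 3.35×30600 = −17136; K_2 = 52725 − 3.35×(1970 + 18500) = −15849.5.
Balance: K_1 = K_2 − x×(3.35 − 2.98), so x = (K_2 − K_1)/(3.35 − 2.98) = 1286.5/0.37 = 3480 m.

3480 m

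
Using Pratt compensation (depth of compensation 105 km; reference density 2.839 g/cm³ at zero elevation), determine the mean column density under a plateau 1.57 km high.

2.8 g/cm³

Pratt balance: ρ_ref D = ρ (D + h).
ρ = ρ_ref D/(D + h) = 2.839 × 105 km/(105 km + 1.57 km) = 2.8 g/cm³.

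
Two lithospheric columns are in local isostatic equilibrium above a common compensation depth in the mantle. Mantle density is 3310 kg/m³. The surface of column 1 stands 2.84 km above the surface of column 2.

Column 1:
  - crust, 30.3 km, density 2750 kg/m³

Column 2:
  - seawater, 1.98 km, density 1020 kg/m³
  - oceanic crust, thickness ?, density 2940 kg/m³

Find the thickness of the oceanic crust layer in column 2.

Take the compensation level at the base of the deeper column (depth z_c below the surface of column 1) and equate Σ ρ_i t_i down to z_c; mantle fills any gap and the z_c terms cancel.
Column 1: 30.3×2750 + (z_c − 30.3)×3310
Column 2: 2.84×0 + 1.98×1020 + x×2940 + (z_c − 2.84 − 1.98 − x)×3310
The z_c×3310 term appears on both sides and cancels. Collect the known terms of each column as K = Σ(ρt)_known − 3310 × (depth of known layers): K_1 = 83325 − 3310×30.3 = −16968; K_2 = 2019.6 − 3310×(2.84 + 1.98) = −13934.6.
Balance: K_1 = K_2 − x×(3310 − 2940), so x = (K_2 − K_1)/(3310 − 2940) = 3033.4/370 = 8.2 km.

8.2 km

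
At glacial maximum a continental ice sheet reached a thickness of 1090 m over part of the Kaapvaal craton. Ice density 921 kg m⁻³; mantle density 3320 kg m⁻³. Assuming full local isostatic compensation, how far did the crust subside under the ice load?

302 m

Balancing pressure at the compensation depth: the ice load ρ_ice t is balanced by mantle displaced below, ρ_m s.
s = t ρ_ice / ρ_m = 1090 m × 921/3320 = 302 m.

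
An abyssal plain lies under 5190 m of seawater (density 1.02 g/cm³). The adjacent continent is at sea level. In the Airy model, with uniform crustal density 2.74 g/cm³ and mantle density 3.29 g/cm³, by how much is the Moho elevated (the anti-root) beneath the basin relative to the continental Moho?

16200 m

Balancing pressure at the compensation depth: replacing crust with seawater at the top is compensated by replacing crust with mantle at the base: d (ρ_c − ρ_w) = a (ρ_m − ρ_c).
a = d (ρ_c − ρ_w)/(ρ_m − ρ_c) = 5190 m × 1.72/0.55 = 16200 m.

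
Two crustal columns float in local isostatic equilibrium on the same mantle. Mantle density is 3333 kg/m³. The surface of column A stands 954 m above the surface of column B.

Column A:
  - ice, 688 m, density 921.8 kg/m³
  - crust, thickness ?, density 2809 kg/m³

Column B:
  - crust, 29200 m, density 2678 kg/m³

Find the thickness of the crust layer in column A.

39400 m

Take the compensation level at the base of the deeper column (depth z_c below the surface of column A) and equate Σ ρ_i t_i down to z_c; mantle fills any gap and the z_c terms cancel.
Column A: 688×921.8 + x×2809 + (z_c − 688 − x)×3333
Column B: 954×0 + 29200×2678 + (z_c − 954 − 29200)×3333
The z_c×3333 term appears on both sides and cancels. Collect the known terms of each column as K = Σ(ρt)_known − 3333 × (depth of known layers): K_A = 634198.4 − 3333×688 = −1658905.6; K_B = 78197600 − 3333×(954 + 29200) = −22305682.
Balance: K_A − x×(3333 − 2809) = K_B, so x = (K_A − K_B)/(3333 − 2809) = 20646800/524 = 39400 m.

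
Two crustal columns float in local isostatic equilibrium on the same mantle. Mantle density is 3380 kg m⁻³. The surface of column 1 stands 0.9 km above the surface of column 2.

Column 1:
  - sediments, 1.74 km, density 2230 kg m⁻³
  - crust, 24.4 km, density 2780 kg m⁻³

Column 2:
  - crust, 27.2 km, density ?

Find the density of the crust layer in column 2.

2880 kg m⁻³

Take the compensation level at the base of the deeper column (depth z_c below the surface of column 1) and equate Σ ρ_i t_i down to z_c; mantle fills any gap and the z_c terms cancel.
Column 1: 1.74×2230 + 24.4×2780 + (z_c − 26.14)×3380
Column 2: 0.9×0 + 27.2×ρ + (z_c − 0.9 − 27.2)×3380
The z_c×3380 term appears on both sides and cancels. Collect the known terms of each column as K = Σ(ρt)_known − 3380 × (depth of known layers): K_1 = 71712.2 − 3380×26.14 = −16641; K_2 = 0 − 3380×(0.9 + 27.2) = −94978.
Balance: K_1 = K_2 + 27.2×ρ, so ρ = (K_1 − K_2)/27.2 = 78337/27.2 = 2880 kg m⁻³.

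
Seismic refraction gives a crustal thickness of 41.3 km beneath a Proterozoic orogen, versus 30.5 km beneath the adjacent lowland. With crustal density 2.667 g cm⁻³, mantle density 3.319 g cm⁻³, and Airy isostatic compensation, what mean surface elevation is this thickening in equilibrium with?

Excess crust Δ = 41.3 km − 30.5 km = 10.8 km, split between elevation h and root r with h + r = Δ.
Airy balance ρ_c h = (ρ_m − ρ_c) r gives r = h ρ_c/(ρ_m − ρ_c), so h (1 + ρ_c/(ρ_m − ρ_c)) = Δ, i.e. h = Δ (ρ_m − ρ_c)/ρ_m.
h = 10.8 km × 0.652/3.319 = 2.12 km.

2.12 km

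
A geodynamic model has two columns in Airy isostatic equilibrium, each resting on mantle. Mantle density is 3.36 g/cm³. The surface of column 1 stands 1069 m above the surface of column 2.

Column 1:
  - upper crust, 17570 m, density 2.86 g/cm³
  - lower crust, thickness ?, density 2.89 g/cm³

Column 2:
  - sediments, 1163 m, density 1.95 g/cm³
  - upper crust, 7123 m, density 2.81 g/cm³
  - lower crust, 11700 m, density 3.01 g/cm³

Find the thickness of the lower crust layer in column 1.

9490 m

Take the compensation level at the base of the deeper column (depth z_c below the surface of column 1) and equate Σ ρ_i t_i down to z_c; mantle fills any gap and the z_c terms cancel.
Column 1: 17570×2.86 + x×2.89 + (z_c − 17570 − x)×3.36
Column 2: 1069×0 + 1163×1.95 + 7123×2.81 + 11700×3.01 + (z_c − 1069 − 19986)×3.36
The z_c×3.36 term appears on both sides and cancels. Collect the known terms of each column as K = Σ(ρt)_known − 3.36 × (depth of known layers): K_1 = 50250.2 − 3.36×17570 = −8785; K_2 = 57500.48 − 3.36×(1069 + 19986) = −13244.32.
Balance: K_1 − x×(3.36 − 2.89) = K_2, so x = (K_1 − K_2)/(3.36 − 2.89) = 4459.32/0.47 = 9490 m.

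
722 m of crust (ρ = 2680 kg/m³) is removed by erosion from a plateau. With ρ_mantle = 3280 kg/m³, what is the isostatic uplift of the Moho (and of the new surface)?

Unloading: uplift u = e ρ_c/ρ_m = 722 m × 2680/3280 = 590 m.

590 m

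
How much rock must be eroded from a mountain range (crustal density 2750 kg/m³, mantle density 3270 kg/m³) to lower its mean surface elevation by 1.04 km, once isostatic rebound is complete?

6.54 km

Net drop Δ = e − u = e − e ρ_c/ρ_m = e (ρ_m − ρ_c)/ρ_m.
e = Δ ρ_m/(ρ_m − ρ_c) = 1.04 km × 3270/520 = 6.54 km.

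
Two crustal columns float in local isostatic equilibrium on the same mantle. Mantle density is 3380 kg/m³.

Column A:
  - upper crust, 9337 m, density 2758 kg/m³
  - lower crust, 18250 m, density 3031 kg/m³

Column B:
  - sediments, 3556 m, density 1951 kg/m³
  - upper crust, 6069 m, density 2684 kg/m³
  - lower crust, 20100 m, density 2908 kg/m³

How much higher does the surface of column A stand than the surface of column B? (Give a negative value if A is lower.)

−1960 m

For any compensation level in the mantle, the mantle terms cancel and isostasy reduces to e = (Σt_A − Σt_B) − (Σ(ρt)_A − Σ(ρt)_B) / ρ_m.
Σt_A = 27587 m; Σt_B = 29725 m; Σ(ρt)_A = 81067196; Σ(ρt)_B = 81677752 (in m·kg/m³).
e = (27587 − 29725) − (81067196 − 81677752) / 3380 = −1960 m.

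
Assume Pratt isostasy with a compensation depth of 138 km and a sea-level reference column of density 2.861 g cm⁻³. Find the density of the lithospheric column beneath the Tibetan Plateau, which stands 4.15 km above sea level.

2.78 g cm⁻³

Pratt balance: ρ_ref D = ρ (D + h).
ρ = ρ_ref D/(D + h) = 2.861 × 138 km/(138 km + 4.15 km) = 2.78 g cm⁻³.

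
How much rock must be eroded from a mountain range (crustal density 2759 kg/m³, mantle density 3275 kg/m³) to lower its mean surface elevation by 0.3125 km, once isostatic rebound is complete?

1.98 km

Net drop Δ = e − u = e − e ρ_c/ρ_m = e (ρ_m − ρ_c)/ρ_m.
e = Δ ρ_m/(ρ_m − ρ_c) = 0.3125 km × 3275/516 = 1.98 km.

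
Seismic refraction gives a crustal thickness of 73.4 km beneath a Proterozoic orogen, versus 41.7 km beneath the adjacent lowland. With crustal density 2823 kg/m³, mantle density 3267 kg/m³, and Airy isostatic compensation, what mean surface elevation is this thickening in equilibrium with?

4.31 km

Excess crust Δ = 73.4 km − 41.7 km = 31.7 km, split between elevation h and root r with h + r = Δ.
Airy balance ρ_c h = (ρ_m − ρ_c) r gives r = h ρ_c/(ρ_m − ρ_c), so h (1 + ρ_c/(ρ_m − ρ_c)) = Δ, i.e. h = Δ (ρ_m − ρ_c)/ρ_m.
h = 31.7 km × 444/3267 = 4.31 km.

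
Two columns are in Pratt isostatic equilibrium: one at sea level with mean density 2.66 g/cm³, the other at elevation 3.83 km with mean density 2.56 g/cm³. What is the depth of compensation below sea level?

98 km

ρ_ref D = ρ (D + h) → D (ρ_ref − ρ) = ρ h.
D = ρ h/(ρ_ref − ρ) = 2.56 × 3.83 km/(2.66 − 2.56) = 98 km.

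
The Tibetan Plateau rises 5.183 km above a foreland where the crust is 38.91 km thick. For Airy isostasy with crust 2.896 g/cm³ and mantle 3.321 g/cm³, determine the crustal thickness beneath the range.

Root depth r = h ρ_c / (ρ_m − ρ_c) = 5.183 km × 2.896 / 0.425 = 35.32 km.
Total thickness = T + h + r = 38.91 km + 5.183 km + 35.32 km = 79.4 km.

79.4 km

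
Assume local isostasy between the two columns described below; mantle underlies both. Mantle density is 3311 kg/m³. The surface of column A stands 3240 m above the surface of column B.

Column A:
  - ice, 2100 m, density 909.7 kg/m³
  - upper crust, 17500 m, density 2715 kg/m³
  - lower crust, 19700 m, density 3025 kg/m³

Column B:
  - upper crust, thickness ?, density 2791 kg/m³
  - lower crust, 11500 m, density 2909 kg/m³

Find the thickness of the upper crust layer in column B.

Take the compensation level at the base of the deeper column (depth z_c below the surface of column A) and equate Σ ρ_i t_i down to z_c; mantle fills any gap and the z_c terms cancel.
Column A: 2100×909.7 + 17500×2715 + 19700×3025 + (z_c − 39300)×3311
Column B: 3240×0 + x×2791 + 11500×2909 + (z_c − 3240 − 11500 − x)×3311
The z_c×3311 term appears on both sides and cancels. Collect the known terms of each column as K = Σ(ρt)_known − 3311 × (depth of known layers): K_A = 109015370 − 3311×39300 = −21106930; K_B = 33453500 − 3311×(3240 + 11500) = −15350640.
Balance: K_A = K_B − x×(3311 − 2791), so x = (K_B − K_A)/(3311 − 2791) = 5756290/520 = 11100 m.

11100 m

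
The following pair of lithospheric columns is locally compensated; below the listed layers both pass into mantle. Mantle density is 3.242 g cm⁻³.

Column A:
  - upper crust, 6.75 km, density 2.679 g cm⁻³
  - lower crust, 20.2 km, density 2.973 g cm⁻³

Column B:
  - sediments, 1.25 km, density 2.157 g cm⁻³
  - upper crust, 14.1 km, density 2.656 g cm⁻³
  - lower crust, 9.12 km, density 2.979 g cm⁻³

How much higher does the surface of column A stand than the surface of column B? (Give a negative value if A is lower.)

−0.859 km

For any compensation level in the mantle, the mantle terms cancel and isostasy reduces to e = (Σt_A − Σt_B) − (Σ(ρt)_A − Σ(ρt)_B) / ρ_m.
Σt_A = 26.95 km; Σt_B = 24.47 km; Σ(ρt)_A = 78.13785; Σ(ρt)_B = 67.31433 (in km·g cm⁻³).
e = (26.95 − 24.47) − (78.13785 − 67.31433) / 3.242 = −0.859 km.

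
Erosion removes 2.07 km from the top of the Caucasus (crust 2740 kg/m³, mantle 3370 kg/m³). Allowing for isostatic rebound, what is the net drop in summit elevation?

Rebound u = e ρ_c/ρ_m = 2.07 km × 2740/3370 = 1.683 km.
Net surface drop = e − u = 2.07 km − 1.683 km = e (ρ_m − ρ_c)/ρ_m = 0.387 km.

0.387 km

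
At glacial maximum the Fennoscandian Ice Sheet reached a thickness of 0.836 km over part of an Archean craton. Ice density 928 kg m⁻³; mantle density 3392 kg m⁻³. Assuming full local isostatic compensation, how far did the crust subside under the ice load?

By Archimedes' principle applied to the lithosphere: the ice load ρ_ice t is balanced by mantle displaced below, ρ_m s.
s = t ρ_ice / ρ_m = 0.836 km × 928/3392 = 0.229 km.

0.229 km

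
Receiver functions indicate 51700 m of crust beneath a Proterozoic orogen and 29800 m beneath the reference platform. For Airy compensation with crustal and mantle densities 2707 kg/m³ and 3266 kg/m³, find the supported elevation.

Excess crust Δ = 51700 m − 29800 m = 21900 m, split between elevation h and root r with h + r = Δ.
Airy balance ρ_c h = (ρ_m − ρ_c) r gives r = h ρ_c/(ρ_m − ρ_c), so h (1 + ρ_c/(ρ_m − ρ_c)) = Δ, i.e. h = Δ (ρ_m − ρ_c)/ρ_m.
h = 21900 m × 559/3266 = 3750 m.

3750 m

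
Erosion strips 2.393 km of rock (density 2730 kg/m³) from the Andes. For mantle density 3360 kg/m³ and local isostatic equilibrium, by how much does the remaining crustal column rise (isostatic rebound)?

Unloading: uplift u = e ρ_c/ρ_m = 2.393 km × 2730/3360 = 1.94 km.

1.94 km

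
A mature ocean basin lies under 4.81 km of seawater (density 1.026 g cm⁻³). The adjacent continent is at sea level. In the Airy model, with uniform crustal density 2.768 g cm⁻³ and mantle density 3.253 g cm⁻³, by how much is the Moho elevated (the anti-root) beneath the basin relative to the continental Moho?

By Archimedes' principle applied to the lithosphere: replacing crust with seawater at the top is compensated by replacing crust with mantle at the base: d (ρ_c − ρ_w) = a (ρ_m − ρ_c).
a = d (ρ_c − ρ_w)/(ρ_m − ρ_c) = 4.81 km × 1.742/0.485 = 17.3 km.

17.3 km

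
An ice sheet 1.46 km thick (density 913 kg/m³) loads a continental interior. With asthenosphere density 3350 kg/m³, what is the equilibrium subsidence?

0.398 km

Isostatic balance requires: the ice load ρ_ice t is balanced by mantle displaced below, ρ_m s.
s = t ρ_ice / ρ_m = 1.46 km × 913/3350 = 0.398 km.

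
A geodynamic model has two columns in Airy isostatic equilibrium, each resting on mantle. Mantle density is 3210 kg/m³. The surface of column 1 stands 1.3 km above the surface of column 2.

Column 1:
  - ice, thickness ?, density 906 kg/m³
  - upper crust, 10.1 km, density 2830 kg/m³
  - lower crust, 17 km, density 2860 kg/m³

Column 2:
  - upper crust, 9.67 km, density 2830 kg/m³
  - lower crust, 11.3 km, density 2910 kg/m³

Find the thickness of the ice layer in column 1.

Take the compensation level at the base of the deeper column (depth z_c below the surface of column 1) and equate Σ ρ_i t_i down to z_c; mantle fills any gap and the z_c terms cancel.
Column 1: x×906 + 10.1×2830 + 17×2860 + (z_c − 27.1 − x)×3210
Column 2: 1.3×0 + 9.67×2830 + 11.3×2910 + (z_c − 1.3 − 20.97)×3210
The z_c×3210 term appears on both sides and cancels. Collect the known terms of each column as K = Σ(ρt)_known − 3210 × (depth of known layers): K_1 = 77203 − 3210×27.1 = −9788; K_2 = 60249.1 − 3210×(1.3 + 20.97) = −11237.6.
Balance: K_1 − x×(3210 − 906) = K_2, so x = (K_1 − K_2)/(3210 − 906) = 1449.6/2304 = 0.629 km.

0.629 km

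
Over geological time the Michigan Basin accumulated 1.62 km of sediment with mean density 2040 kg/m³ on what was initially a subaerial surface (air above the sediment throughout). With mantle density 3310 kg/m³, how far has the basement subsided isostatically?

Subaerial load: s = t ρ_sed / ρ_m = 1.62 km × 2040/3310 = 0.998 km.

0.998 km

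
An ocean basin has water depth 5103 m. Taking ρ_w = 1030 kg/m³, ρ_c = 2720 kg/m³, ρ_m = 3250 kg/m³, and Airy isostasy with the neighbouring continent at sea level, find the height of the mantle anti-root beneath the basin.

16300 m

For local isostatic compensation: replacing crust with seawater at the top is compensated by replacing crust with mantle at the base: d (ρ_c − ρ_w) = a (ρ_m − ρ_c).
a = d (ρ_c − ρ_w)/(ρ_m − ρ_c) = 5103 m × 1690/530 = 16300 m.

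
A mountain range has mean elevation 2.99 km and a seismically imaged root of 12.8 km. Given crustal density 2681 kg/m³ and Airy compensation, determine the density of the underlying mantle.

Airy balance: ρ_c h = (ρ_m − ρ_c) r → ρ_m = ρ_c (1 + h/r).
ρ_m = 2681 × (1 + 2.99 km/12.8 km) = 3310 kg/m³.

3310 kg/m³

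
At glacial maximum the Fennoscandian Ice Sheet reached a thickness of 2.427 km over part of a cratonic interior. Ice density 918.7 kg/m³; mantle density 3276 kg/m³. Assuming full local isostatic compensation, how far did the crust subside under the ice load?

Equating mass per unit area of the two columns: the ice load ρ_ice t is balanced by mantle displaced below, ρ_m s.
s = t ρ_ice / ρ_m = 2.427 km × 918.7/3276 = 0.681 km.

0.681 km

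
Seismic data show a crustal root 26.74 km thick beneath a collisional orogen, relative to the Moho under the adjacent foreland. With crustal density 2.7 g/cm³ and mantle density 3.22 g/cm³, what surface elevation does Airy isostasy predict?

Isostatic balance requires: ρ_c h = (ρ_m − ρ_c) r.
h = r (ρ_m − ρ_c) / ρ_c = 26.74 km × (3.22 − 2.7) / 2.7 = 5.15 km.

5.15 km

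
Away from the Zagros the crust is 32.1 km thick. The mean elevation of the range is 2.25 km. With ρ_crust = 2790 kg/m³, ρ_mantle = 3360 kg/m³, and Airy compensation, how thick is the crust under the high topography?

45.4 km

Root depth r = h ρ_c / (ρ_m − ρ_c) = 2.25 km × 2790 / 570 = 11.01 km.
Total thickness = T + h + r = 32.1 km + 2.25 km + 11.01 km = 45.4 km.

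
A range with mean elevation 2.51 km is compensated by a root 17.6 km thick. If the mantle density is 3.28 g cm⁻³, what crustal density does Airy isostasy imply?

2.87 g cm⁻³

ρ_c h = (ρ_m − ρ_c) r → ρ_c (h + r) = ρ_m r → ρ_c = ρ_m r / (h + r).
ρ_c = 3.28 × 17.6 km / (2.51 km + 17.6 km) = 2.87 g cm⁻³.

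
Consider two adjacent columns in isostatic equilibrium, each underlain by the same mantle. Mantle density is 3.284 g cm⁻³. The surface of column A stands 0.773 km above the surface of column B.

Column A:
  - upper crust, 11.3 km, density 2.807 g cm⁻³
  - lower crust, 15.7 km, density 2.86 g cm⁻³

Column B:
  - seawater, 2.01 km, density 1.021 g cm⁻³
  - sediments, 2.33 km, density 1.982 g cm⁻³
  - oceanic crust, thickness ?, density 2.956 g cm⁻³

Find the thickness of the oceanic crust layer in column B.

Take the compensation level at the base of the deeper column (depth z_c below the surface of column A) and equate Σ ρ_i t_i down to z_c; mantle fills any gap and the z_c terms cancel.
Column A: 11.3×2.807 + 15.7×2.86 + (z_c − 27)×3.284
Column B: 0.773×0 + 2.01×1.021 + 2.33×1.982 + x×2.956 + (z_c − 0.773 − 4.34 − x)×3.284
The z_c×3.284 term appears on both sides and cancels. Collect the known terms of each column as K = Σ(ρt)_known − 3.284 × (depth of known layers): K_A = 76.6211 − 3.284×27 = −12.0469; K_B = 6.67027 − 3.284×(0.773 + 4.34) = −10.120822.
Balance: K_A = K_B − x×(3.284 − 2.956), so x = (K_B − K_A)/(3.284 − 2.956) = 1.92608/0.328 = 5.87 km.

5.87 km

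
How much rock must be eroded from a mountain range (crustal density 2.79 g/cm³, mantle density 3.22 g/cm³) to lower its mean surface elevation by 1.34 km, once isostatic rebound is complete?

10 km

Net drop Δ = e − u = e − e ρ_c/ρ_m = e (ρ_m − ρ_c)/ρ_m.
e = Δ ρ_m/(ρ_m − ρ_c) = 1.34 km × 3.22/0.43 = 10 km.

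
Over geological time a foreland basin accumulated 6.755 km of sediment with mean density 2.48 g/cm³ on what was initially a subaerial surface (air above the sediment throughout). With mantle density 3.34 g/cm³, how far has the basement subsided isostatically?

5.02 km

Subaerial load: s = t ρ_sed / ρ_m = 6.755 km × 2.48/3.34 = 5.02 km.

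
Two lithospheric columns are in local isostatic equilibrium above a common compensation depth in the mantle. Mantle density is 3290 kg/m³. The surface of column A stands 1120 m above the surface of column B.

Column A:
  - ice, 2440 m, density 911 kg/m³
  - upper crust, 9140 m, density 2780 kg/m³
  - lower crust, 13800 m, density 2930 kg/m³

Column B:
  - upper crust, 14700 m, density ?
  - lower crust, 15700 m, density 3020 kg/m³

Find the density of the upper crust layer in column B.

2780 kg/m³

Take the compensation level at the base of the deeper column (depth z_c below the surface of column A) and equate Σ ρ_i t_i down to z_c; mantle fills any gap and the z_c terms cancel.
Column A: 2440×911 + 9140×2780 + 13800×2930 + (z_c − 25380)×3290
Column B: 1120×0 + 14700×ρ + 15700×3020 + (z_c − 1120 − 30400)×3290
The z_c×3290 term appears on both sides and cancels. Collect the known terms of each column as K = Σ(ρt)_known − 3290 × (depth of known layers): K_A = 68066040 − 3290×25380 = −15434160; K_B = 47414000 − 3290×(1120 + 30400) = −56286800.
Balance: K_A = K_B + 14700×ρ, so ρ = (K_A − K_B)/14700 = 40852600/14700 = 2780 kg/m³.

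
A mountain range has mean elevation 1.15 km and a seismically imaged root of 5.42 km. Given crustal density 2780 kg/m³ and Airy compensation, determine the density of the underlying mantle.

Airy balance: ρ_c h = (ρ_m − ρ_c) r → ρ_m = ρ_c (1 + h/r).
ρ_m = 2780 × (1 + 1.15 km/5.42 km) = 3370 kg/m³.

3370 kg/m³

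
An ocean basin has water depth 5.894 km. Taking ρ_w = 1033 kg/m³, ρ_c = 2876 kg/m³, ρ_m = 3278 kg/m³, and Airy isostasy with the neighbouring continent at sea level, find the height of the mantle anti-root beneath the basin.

27 km

For local isostatic compensation: replacing crust with seawater at the top is compensated by replacing crust with mantle at the base: d (ρ_c − ρ_w) = a (ρ_m − ρ_c).
a = d (ρ_c − ρ_w)/(ρ_m − ρ_c) = 5.894 km × 1843/402 = 27 km.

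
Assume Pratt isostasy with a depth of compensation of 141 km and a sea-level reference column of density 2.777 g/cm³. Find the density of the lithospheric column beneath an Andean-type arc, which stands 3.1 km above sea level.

Pratt balance: ρ_ref D = ρ (D + h).
ρ = ρ_ref D/(D + h) = 2.777 × 141 km/(141 km + 3.1 km) = 2.72 g/cm³.

2.72 g/cm³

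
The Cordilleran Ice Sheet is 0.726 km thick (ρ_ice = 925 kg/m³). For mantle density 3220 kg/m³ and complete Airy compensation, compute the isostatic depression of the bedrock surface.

Isostatic balance requires: the ice load ρ_ice t is balanced by mantle displaced below, ρ_m s.
s = t ρ_ice / ρ_m = 0.726 km × 925/3220 = 0.209 km.

0.209 km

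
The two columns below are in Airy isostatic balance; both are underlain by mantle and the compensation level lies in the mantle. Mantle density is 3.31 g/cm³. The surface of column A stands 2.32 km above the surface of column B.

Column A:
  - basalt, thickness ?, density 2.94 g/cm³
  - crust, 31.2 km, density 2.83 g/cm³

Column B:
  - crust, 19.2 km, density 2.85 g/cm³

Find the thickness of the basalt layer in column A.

4.15 km

Take the compensation level at the base of the deeper column (depth z_c below the surface of column A) and equate Σ ρ_i t_i down to z_c; mantle fills any gap and the z_c terms cancel.
Column A: x×2.94 + 31.2×2.83 + (z_c − 31.2 − x)×3.31
Column B: 2.32×0 + 19.2×2.85 + (z_c − 2.32 − 19.2)×3.31
The z_c×3.31 term appears on both sides and cancels. Collect the known terms of each column as K = Σ(ρt)_known − 3.31 × (depth of known layers): K_A = 88.296 − 3.31×31.2 = −14.976; K_B = 54.72 − 3.31×(2.32 + 19.2) = −16.5112.
Balance: K_A − x×(3.31 − 2.94) = K_B, so x = (K_A − K_B)/(3.31 − 2.94) = 1.5352/0.37 = 4.15 km.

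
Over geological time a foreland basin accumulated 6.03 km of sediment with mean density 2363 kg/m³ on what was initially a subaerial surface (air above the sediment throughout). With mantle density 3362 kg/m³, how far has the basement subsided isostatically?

Subaerial load: s = t ρ_sed / ρ_m = 6.03 km × 2363/3362 = 4.24 km.

4.24 km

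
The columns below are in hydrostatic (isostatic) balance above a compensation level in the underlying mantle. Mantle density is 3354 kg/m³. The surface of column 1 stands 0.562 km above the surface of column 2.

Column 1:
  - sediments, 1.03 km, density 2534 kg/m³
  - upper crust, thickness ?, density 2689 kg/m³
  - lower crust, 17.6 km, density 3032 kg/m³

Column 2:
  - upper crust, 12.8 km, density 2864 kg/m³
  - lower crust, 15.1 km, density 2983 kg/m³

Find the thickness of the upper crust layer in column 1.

Take the compensation level at the base of the deeper column (depth z_c below the surface of column 1) and equate Σ ρ_i t_i down to z_c; mantle fills any gap and the z_c terms cancel.
Column 1: 1.03×2534 + x×2689 + 17.6×3032 + (z_c − 18.63 − x)×3354
Column 2: 0.562×0 + 12.8×2864 + 15.1×2983 + (z_c − 0.562 − 27.9)×3354
The z_c×3354 term appears on both sides and cancels. Collect the known terms of each column as K = Σ(ρt)_known − 3354 × (depth of known layers): K_1 = 55973.22 − 3354×18.63 = −6511.8; K_2 = 81702.5 − 3354×(0.562 + 27.9) = −13759.048.
Balance: K_1 − x×(3354 − 2689) = K_2, so x = (K_1 − K_2)/(3354 − 2689) = 7247.25/665 = 10.9 km.

10.9 km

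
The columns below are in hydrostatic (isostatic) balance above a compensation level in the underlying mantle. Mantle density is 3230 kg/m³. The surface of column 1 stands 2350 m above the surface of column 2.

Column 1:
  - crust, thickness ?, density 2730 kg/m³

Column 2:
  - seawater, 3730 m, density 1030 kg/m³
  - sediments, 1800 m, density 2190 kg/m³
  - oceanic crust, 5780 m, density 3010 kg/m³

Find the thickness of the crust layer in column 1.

Take the compensation level at the base of the deeper column (depth z_c below the surface of column 1) and equate Σ ρ_i t_i down to z_c; mantle fills any gap and the z_c terms cancel.
Column 1: x×2730 + (z_c − 0 − x)×3230
Column 2: 2350×0 + 3730×1030 + 1800×2190 + 5780×3010 + (z_c − 2350 − 11310)×3230
The z_c×3230 term appears on both sides and cancels. Collect the known terms of each column as K = Σ(ρt)_known − 3230 × (depth of known layers): K_1 = 0 − 3230×0 = 0; K_2 = 25181700 − 3230×(2350 + 11310) = −18940100.
Balance: K_1 − x×(3230 − 2730) = K_2, so x = (K_1 − K_2)/(3230 − 2730) = 18940100/500 = 37900 m.

37900 m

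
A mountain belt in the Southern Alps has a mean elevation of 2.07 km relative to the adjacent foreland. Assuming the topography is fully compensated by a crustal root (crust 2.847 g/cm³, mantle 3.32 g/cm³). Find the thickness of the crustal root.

In Airy isostatic equilibrium: the weight of the topography is balanced by the buoyancy of the root, ρ_c h = (ρ_m − ρ_c) r.
r = h · ρ_c / (ρ_m − ρ_c) = 2.07 km × 2.847 / (3.32 − 2.847) = 12.5 km.

12.5 km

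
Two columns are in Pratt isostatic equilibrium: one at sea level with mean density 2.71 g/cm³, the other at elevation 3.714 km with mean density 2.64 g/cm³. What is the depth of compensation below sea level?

140 km

ρ_ref D = ρ (D + h) → D (ρ_ref − ρ) = ρ h.
D = ρ h/(ρ_ref − ρ) = 2.64 × 3.714 km/(2.71 − 2.64) = 140 km.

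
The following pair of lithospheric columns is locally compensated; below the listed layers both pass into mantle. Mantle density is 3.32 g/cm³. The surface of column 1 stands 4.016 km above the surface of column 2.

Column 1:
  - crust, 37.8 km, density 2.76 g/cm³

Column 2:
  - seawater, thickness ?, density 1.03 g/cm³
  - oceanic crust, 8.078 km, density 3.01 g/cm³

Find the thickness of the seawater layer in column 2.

2.33 km

Take the compensation level at the base of the deeper column (depth z_c below the surface of column 1) and equate Σ ρ_i t_i down to z_c; mantle fills any gap and the z_c terms cancel.
Column 1: 37.8×2.76 + (z_c − 37.8)×3.32
Column 2: 4.016×0 + x×1.03 + 8.078×3.01 + (z_c − 4.016 − 8.078 − x)×3.32
The z_c×3.32 term appears on both sides and cancels. Collect the known terms of each column as K = Σ(ρt)_known − 3.32 × (depth of known layers): K_1 = 104.328 − 3.32×37.8 = −21.168; K_2 = 24.31478 − 3.32×(4.016 + 8.078) = −15.8373.
Balance: K_1 = K_2 − x×(3.32 − 1.03), so x = (K_2 − K_1)/(3.32 − 1.03) = 5.3307/2.29 = 2.33 km.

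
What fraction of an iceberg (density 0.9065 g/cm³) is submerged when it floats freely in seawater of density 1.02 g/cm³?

Submerged fraction = ρ_obj/ρ_fluid = 0.9065/1.02 = 0.889.

0.889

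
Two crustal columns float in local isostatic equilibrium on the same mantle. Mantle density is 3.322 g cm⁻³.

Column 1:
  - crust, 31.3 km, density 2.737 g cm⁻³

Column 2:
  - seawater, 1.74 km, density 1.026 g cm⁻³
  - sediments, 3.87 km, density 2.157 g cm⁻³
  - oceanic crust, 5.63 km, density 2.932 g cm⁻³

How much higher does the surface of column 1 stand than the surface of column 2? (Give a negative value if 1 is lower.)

2.29 km

For any compensation level in the mantle, the mantle terms cancel and isostasy reduces to e = (Σt_1 − Σt_2) − (Σ(ρt)_1 − Σ(ρt)_2) / ρ_m.
Σt_1 = 31.3 km; Σt_2 = 11.24 km; Σ(ρt)_1 = 85.6681; Σ(ρt)_2 = 26.63999 (in km·g cm⁻³).
e = (31.3 − 11.24) − (85.6681 − 26.63999) / 3.322 = 2.29 km.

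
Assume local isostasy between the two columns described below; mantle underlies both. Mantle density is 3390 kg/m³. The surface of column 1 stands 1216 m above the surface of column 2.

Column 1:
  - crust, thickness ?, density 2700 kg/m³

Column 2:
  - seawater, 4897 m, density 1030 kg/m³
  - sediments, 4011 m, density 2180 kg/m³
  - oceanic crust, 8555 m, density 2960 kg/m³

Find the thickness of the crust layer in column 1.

35100 m

Take the compensation level at the base of the deeper column (depth z_c below the surface of column 1) and equate Σ ρ_i t_i down to z_c; mantle fills any gap and the z_c terms cancel.
Column 1: x×2700 + (z_c − 0 − x)×3390
Column 2: 1216×0 + 4897×1030 + 4011×2180 + 8555×2960 + (z_c − 1216 − 17463)×3390
The z_c×3390 term appears on both sides and cancels. Collect the known terms of each column as K = Σ(ρt)_known − 3390 × (depth of known layers): K_1 = 0 − 3390×0 = 0; K_2 = 39110690 − 3390×(1216 + 17463) = −24211120.
Balance: K_1 − x×(3390 − 2700) = K_2, so x = (K_1 − K_2)/(3390 − 2700) = 24211100/690 = 35100 m.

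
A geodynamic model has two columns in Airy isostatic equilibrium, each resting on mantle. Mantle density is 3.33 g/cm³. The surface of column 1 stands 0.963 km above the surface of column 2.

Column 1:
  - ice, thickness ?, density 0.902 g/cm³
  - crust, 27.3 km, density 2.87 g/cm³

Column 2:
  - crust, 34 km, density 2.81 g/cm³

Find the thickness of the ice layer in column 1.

3.43 km

Take the compensation level at the base of the deeper column (depth z_c below the surface of column 1) and equate Σ ρ_i t_i down to z_c; mantle fills any gap and the z_c terms cancel.
Column 1: x×0.902 + 27.3×2.87 + (z_c − 27.3 − x)×3.33
Column 2: 0.963×0 + 34×2.81 + (z_c − 0.963 − 34)×3.33
The z_c×3.33 term appears on both sides and cancels. Collect the known terms of each column as K = Σ(ρt)_known − 3.33 × (depth of known layers): K_1 = 78.351 − 3.33×27.3 = −12.558; K_2 = 95.54 − 3.33×(0.963 + 34) = −20.88679.
Balance: K_1 − x×(3.33 − 0.902) = K_2, so x = (K_1 − K_2)/(3.33 − 0.902) = 8.32879/2.428 = 3.43 km.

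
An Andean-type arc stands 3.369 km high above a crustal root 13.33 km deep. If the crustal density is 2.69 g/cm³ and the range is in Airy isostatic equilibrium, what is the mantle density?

3.37 g/cm³

Airy balance: ρ_c h = (ρ_m − ρ_c) r → ρ_m = ρ_c (1 + h/r).
ρ_m = 2.69 × (1 + 3.369 km/13.33 km) = 3.37 g/cm³.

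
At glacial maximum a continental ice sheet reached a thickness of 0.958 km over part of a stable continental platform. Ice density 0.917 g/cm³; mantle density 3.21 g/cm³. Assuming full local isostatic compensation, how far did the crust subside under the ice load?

In Airy isostatic equilibrium: the ice load ρ_ice t is balanced by mantle displaced below, ρ_m s.
s = t ρ_ice / ρ_m = 0.958 km × 0.917/3.21 = 0.274 km.

0.274 km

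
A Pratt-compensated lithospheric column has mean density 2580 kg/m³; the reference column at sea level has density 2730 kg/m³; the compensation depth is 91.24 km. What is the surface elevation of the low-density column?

ρ_ref D = ρ (D + h) → h = D (ρ_ref − ρ)/ρ.
h = 91.24 km × (2730 − 2580)/2580 = 5.3 km.

5.3 km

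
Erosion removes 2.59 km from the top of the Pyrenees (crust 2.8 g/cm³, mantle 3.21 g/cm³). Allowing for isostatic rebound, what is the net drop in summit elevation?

Rebound u = e ρ_c/ρ_m = 2.59 km × 2.8/3.21 = 2.259 km.
Net surface drop = e − u = 2.59 km − 2.259 km = e (ρ_m − ρ_c)/ρ_m = 0.331 km.

0.331 km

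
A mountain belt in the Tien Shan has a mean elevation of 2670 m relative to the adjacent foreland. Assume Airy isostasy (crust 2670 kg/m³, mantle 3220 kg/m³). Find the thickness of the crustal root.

For local isostatic compensation: the weight of the topography is balanced by the buoyancy of the root, ρ_c h = (ρ_m − ρ_c) r.
r = h · ρ_c / (ρ_m − ρ_c) = 2670 m × 2670 / (3220 − 2670) = 13000 m.

13000 m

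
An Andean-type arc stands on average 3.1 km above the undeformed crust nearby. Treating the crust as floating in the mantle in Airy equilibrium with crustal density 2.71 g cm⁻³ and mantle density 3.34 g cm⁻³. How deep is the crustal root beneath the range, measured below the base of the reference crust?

By Archimedes' principle applied to the lithosphere: the weight of the topography is balanced by the buoyancy of the root, ρ_c h = (ρ_m − ρ_c) r.
r = h · ρ_c / (ρ_m − ρ_c) = 3.1 km × 2.71 / (3.34 − 2.71) = 13.3 km.

13.3 km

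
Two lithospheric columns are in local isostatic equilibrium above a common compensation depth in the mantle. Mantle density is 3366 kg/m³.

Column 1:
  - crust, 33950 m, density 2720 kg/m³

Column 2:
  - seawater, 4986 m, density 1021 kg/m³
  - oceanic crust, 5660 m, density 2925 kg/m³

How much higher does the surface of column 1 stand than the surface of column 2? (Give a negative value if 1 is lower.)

For any compensation level in the mantle, the mantle terms cancel and isostasy reduces to e = (Σt_1 − Σt_2) − (Σ(ρt)_1 − Σ(ρt)_2) / ρ_m.
Σt_1 = 33950 m; Σt_2 = 10646 m; Σ(ρt)_1 = 92344000; Σ(ρt)_2 = 21646206 (in m·kg/m³).
e = (33950 − 10646) − (92344000 − 21646206) / 3366 = 2300 m.

2300 m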